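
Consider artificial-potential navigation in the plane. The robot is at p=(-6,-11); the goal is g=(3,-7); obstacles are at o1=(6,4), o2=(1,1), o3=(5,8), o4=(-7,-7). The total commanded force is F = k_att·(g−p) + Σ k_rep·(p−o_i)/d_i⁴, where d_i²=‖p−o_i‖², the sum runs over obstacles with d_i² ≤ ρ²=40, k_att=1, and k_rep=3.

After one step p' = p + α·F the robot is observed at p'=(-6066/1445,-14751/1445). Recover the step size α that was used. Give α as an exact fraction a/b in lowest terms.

F_att = 1·(g−p) = 1·(9,4) = (9.0000,4.0000)
o1: d²=369 > ρ²=40 → inactive
o2: d²=193 > ρ²=40 → inactive
o3: d²=482 > ρ²=40 → inactive
o4: d²=17 ≤ ρ²=40; F_rep = 3·(1,-4)/17² = (0.0104,-0.0415)
F = F_att + ΣF_rep = (9.0104,3.9585)
Δp = p'−p = (1.8021,0.7917); α = Δx/Fx = (2604/1445) / (2604/289) = 1/5
check: Δy/Fy = (1144/1445) / (1144/289) = 1/5 ✓

α = 1/5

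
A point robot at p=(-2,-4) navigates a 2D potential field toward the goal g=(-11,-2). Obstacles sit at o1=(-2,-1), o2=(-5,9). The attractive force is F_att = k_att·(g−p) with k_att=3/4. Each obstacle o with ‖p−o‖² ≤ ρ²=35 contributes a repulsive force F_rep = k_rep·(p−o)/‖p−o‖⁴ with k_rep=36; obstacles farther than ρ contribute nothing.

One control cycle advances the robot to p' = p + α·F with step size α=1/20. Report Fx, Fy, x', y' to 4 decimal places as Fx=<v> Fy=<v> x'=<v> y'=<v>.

F_att = 3/4·(g−p) = 3/4·(-9,2) = (-6.7500,1.5000)
o1: d²=9 ≤ ρ²=35; F_rep = 36·(0,-3)/9² = (0.0000,-1.3333)
o2: d²=178 > ρ²=35 → inactive
F = F_att + ΣF_rep = (-6.7500,0.1667)
p' = p + 1/20·F = (-2.3375,-3.9917)

Fx=-6.7500 Fy=0.1667 x'=-2.3375 y'=-3.9917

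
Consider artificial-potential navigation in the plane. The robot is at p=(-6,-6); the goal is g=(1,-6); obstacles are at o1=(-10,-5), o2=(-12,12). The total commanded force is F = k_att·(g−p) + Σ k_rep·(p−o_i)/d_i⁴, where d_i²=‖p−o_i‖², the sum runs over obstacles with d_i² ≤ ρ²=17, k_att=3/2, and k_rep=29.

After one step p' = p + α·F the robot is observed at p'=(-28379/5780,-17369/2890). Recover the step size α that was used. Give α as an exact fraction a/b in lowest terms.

α = 1/10

F_att = 3/2·(g−p) = 3/2·(7,0) = (10.5000,0.0000)
o1: d²=17 ≤ ρ²=17; F_rep = 29·(4,-1)/17² = (0.4014,-0.1003)
o2: d²=360 > ρ²=17 → inactive
F = F_att + ΣF_rep = (10.9014,-0.1003)
Δp = p'−p = (1.0901,-0.0100); α = Δx/Fx = (6301/5780) / (6301/578) = 1/10
check: Δy/Fy = (-29/2890) / (-29/289) = 1/10 ✓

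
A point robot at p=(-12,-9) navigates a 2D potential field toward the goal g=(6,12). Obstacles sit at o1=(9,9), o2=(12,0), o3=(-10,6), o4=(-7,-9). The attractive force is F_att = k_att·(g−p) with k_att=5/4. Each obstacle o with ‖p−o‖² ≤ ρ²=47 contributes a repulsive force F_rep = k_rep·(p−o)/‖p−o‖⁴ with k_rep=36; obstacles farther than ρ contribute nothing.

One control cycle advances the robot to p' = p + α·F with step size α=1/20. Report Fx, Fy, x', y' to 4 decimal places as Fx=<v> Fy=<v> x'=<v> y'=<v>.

Fx=22.2120 Fy=26.2500 x'=-10.8894 y'=-7.6875

F_att = 5/4·(g−p) = 5/4·(18,21) = (22.5000,26.2500)
o1: d²=765 > ρ²=47 → inactive
o2: d²=657 > ρ²=47 → inactive
o3: d²=229 > ρ²=47 → inactive
o4: d²=25 ≤ ρ²=47; F_rep = 36·(-5,0)/25² = (-0.2880,0.0000)
F = F_att + ΣF_rep = (22.2120,26.2500)
p' = p + 1/20·F = (-10.8894,-7.6875)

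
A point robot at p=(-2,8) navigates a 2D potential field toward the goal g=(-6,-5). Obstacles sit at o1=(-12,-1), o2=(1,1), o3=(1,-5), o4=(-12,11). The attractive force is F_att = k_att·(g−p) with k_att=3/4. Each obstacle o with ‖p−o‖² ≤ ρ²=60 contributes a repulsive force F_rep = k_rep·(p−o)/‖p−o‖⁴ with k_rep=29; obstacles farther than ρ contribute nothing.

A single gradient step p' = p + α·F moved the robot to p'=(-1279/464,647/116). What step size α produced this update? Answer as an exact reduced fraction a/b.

α = 1/4

F_att = 3/4·(g−p) = 3/4·(-4,-13) = (-3.0000,-9.7500)
o1: d²=181 > ρ²=60 → inactive
o2: d²=58 ≤ ρ²=60; F_rep = 29·(-3,7)/58² = (-0.0259,0.0603)
o3: d²=178 > ρ²=60 → inactive
o4: d²=109 > ρ²=60 → inactive
F = F_att + ΣF_rep = (-3.0259,-9.6897)
Δp = p'−p = (-0.7565,-2.4224); α = Δx/Fx = (-351/464) / (-351/116) = 1/4
check: Δy/Fy = (-281/116) / (-281/29) = 1/4 ✓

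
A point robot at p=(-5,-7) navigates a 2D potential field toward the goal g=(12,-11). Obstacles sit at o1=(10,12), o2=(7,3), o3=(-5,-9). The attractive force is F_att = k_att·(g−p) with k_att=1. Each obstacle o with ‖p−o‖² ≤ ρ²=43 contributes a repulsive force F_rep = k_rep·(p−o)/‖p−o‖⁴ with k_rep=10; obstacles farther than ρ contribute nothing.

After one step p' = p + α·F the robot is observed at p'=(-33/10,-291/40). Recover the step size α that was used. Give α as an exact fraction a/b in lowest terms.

F_att = 1·(g−p) = 1·(17,-4) = (17.0000,-4.0000)
o1: d²=586 > ρ²=43 → inactive
o2: d²=244 > ρ²=43 → inactive
o3: d²=4 ≤ ρ²=43; F_rep = 10·(0,2)/4² = (0.0000,1.2500)
F = F_att + ΣF_rep = (17.0000,-2.7500)
Δp = p'−p = (1.7000,-0.2750); α = Δx/Fx = (17/10) / (17) = 1/10
check: Δy/Fy = (-11/40) / (-11/4) = 1/10 ✓

α = 1/10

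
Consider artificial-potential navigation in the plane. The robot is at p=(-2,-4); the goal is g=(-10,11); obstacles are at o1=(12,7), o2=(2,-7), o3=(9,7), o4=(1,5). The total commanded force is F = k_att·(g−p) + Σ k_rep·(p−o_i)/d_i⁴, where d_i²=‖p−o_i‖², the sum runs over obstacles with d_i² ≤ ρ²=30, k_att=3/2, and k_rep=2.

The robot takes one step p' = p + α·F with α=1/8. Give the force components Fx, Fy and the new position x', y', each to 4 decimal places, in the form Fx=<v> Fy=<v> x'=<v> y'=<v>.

F_att = 3/2·(g−p) = 3/2·(-8,15) = (-12.0000,22.5000)
o1: d²=317 > ρ²=30 → inactive
o2: d²=25 ≤ ρ²=30; F_rep = 2·(-4,3)/25² = (-0.0128,0.0096)
o3: d²=242 > ρ²=30 → inactive
o4: d²=90 > ρ²=30 → inactive
F = F_att + ΣF_rep = (-12.0128,22.5096)
p' = p + 1/8·F = (-3.5016,-1.1863)

Fx=-12.0128 Fy=22.5096 x'=-3.5016 y'=-1.1863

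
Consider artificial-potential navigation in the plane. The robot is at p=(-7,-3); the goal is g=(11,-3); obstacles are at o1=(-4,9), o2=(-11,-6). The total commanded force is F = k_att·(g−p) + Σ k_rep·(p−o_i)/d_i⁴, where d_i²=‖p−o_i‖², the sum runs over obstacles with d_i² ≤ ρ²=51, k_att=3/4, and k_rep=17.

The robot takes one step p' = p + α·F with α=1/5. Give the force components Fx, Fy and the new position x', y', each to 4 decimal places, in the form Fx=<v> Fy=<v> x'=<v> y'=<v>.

F_att = 3/4·(g−p) = 3/4·(18,0) = (13.5000,0.0000)
o1: d²=153 > ρ²=51 → inactive
o2: d²=25 ≤ ρ²=51; F_rep = 17·(4,3)/25² = (0.1088,0.0816)
F = F_att + ΣF_rep = (13.6088,0.0816)
p' = p + 1/5·F = (-4.2782,-2.9837)

Fx=13.6088 Fy=0.0816 x'=-4.2782 y'=-2.9837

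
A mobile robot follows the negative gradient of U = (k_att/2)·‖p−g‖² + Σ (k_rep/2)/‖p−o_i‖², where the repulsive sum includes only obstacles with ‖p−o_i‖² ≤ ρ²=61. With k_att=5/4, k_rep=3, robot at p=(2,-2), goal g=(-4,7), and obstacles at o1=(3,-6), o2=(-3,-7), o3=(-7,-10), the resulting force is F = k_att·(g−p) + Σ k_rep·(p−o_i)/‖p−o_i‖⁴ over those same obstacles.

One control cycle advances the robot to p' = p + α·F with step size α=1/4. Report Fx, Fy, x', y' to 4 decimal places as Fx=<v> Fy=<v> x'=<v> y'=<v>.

Fx=-7.5044 Fy=11.2975 x'=0.1239 y'=0.8244

F_att = 5/4·(g−p) = 5/4·(-6,9) = (-7.5000,11.2500)
o1: d²=17 ≤ ρ²=61; F_rep = 3·(-1,4)/17² = (-0.0104,0.0415)
o2: d²=50 ≤ ρ²=61; F_rep = 3·(5,5)/50² = (0.0060,0.0060)
o3: d²=145 > ρ²=61 → inactive
F = F_att + ΣF_rep = (-7.5044,11.2975)
p' = p + 1/4·F = (0.1239,0.8244)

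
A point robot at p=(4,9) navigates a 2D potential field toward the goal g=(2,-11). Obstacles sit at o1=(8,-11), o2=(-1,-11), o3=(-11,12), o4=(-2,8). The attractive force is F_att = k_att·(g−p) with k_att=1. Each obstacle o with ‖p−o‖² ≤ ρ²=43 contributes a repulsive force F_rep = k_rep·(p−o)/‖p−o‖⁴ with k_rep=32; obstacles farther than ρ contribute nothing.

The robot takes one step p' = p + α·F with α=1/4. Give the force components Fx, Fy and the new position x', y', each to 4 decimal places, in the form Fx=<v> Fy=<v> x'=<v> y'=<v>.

F_att = 1·(g−p) = 1·(-2,-20) = (-2.0000,-20.0000)
o1: d²=416 > ρ²=43 → inactive
o2: d²=425 > ρ²=43 → inactive
o3: d²=234 > ρ²=43 → inactive
o4: d²=37 ≤ ρ²=43; F_rep = 32·(6,1)/37² = (0.1402,0.0234)
F = F_att + ΣF_rep = (-1.8598,-19.9766)
p' = p + 1/4·F = (3.5351,4.0058)

Fx=-1.8598 Fy=-19.9766 x'=3.5351 y'=4.0058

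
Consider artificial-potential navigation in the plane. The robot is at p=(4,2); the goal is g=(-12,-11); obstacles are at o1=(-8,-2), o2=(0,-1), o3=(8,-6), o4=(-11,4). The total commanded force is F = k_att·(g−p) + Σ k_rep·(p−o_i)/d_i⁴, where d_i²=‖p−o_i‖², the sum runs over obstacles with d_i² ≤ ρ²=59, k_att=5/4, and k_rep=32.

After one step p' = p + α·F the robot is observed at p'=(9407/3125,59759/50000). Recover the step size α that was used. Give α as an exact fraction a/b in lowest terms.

α = 1/20

F_att = 5/4·(g−p) = 5/4·(-16,-13) = (-20.0000,-16.2500)
o1: d²=160 > ρ²=59 → inactive
o2: d²=25 ≤ ρ²=59; F_rep = 32·(4,3)/25² = (0.2048,0.1536)
o3: d²=80 > ρ²=59 → inactive
o4: d²=229 > ρ²=59 → inactive
F = F_att + ΣF_rep = (-19.7952,-16.0964)
Δp = p'−p = (-0.9898,-0.8048); α = Δx/Fx = (-3093/3125) / (-12372/625) = 1/20
check: Δy/Fy = (-40241/50000) / (-40241/2500) = 1/20 ✓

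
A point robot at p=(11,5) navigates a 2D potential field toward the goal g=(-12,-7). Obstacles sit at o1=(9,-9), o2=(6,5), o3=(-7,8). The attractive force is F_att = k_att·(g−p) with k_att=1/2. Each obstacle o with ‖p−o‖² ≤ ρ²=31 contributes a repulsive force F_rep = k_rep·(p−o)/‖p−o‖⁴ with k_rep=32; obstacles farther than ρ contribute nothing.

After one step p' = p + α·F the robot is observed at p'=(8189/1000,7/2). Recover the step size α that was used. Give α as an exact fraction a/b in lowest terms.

α = 1/4

F_att = 1/2·(g−p) = 1/2·(-23,-12) = (-11.5000,-6.0000)
o1: d²=200 > ρ²=31 → inactive
o2: d²=25 ≤ ρ²=31; F_rep = 32·(5,0)/25² = (0.2560,0.0000)
o3: d²=333 > ρ²=31 → inactive
F = F_att + ΣF_rep = (-11.2440,-6.0000)
Δp = p'−p = (-2.8110,-1.5000); α = Δx/Fx = (-2811/1000) / (-2811/250) = 1/4
check: Δy/Fy = (-3/2) / (-6) = 1/4 ✓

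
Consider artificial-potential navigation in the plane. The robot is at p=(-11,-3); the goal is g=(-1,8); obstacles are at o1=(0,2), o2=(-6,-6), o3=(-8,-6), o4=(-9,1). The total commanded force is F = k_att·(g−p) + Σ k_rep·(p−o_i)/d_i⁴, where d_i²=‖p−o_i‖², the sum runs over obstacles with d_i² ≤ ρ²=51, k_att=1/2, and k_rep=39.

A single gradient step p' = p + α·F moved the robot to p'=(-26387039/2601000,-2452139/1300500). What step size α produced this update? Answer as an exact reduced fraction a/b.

α = 1/5

F_att = 1/2·(g−p) = 1/2·(10,11) = (5.0000,5.5000)
o1: d²=146 > ρ²=51 → inactive
o2: d²=34 ≤ ρ²=51; F_rep = 39·(-5,3)/34² = (-0.1687,0.1012)
o3: d²=18 ≤ ρ²=51; F_rep = 39·(-3,3)/18² = (-0.3611,0.3611)
o4: d²=20 ≤ ρ²=51; F_rep = 39·(-2,-4)/20² = (-0.1950,-0.3900)
F = F_att + ΣF_rep = (4.2752,5.5723)
Δp = p'−p = (0.8550,1.1145); α = Δx/Fx = (2223961/2601000) / (2223961/520200) = 1/5
check: Δy/Fy = (1449361/1300500) / (1449361/260100) = 1/5 ✓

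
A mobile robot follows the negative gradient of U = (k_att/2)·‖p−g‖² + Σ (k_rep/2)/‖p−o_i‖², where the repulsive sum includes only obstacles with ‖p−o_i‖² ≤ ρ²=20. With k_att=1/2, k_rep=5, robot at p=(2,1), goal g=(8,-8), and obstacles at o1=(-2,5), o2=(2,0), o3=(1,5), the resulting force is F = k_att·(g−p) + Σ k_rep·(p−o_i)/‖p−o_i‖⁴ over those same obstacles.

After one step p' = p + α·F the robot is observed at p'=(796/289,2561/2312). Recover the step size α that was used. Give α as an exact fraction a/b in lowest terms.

F_att = 1/2·(g−p) = 1/2·(6,-9) = (3.0000,-4.5000)
o1: d²=32 > ρ²=20 → inactive
o2: d²=1 ≤ ρ²=20; F_rep = 5·(0,1)/1² = (0.0000,5.0000)
o3: d²=17 ≤ ρ²=20; F_rep = 5·(1,-4)/17² = (0.0173,-0.0692)
F = F_att + ΣF_rep = (3.0173,0.4308)
Δp = p'−p = (0.7543,0.1077); α = Δx/Fx = (218/289) / (872/289) = 1/4
check: Δy/Fy = (249/2312) / (249/578) = 1/4 ✓

α = 1/4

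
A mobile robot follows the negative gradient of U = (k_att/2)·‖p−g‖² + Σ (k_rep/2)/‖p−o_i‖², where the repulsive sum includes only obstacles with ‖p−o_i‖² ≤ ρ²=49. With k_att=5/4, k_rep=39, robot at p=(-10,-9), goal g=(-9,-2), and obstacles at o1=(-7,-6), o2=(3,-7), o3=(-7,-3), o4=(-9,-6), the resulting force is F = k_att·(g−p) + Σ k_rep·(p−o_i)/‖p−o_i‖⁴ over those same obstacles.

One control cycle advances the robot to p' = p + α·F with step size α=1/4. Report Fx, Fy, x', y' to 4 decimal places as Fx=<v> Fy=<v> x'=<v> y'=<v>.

Fx=0.4411 Fy=7.1033 x'=-9.8897 y'=-7.2242

F_att = 5/4·(g−p) = 5/4·(1,7) = (1.2500,8.7500)
o1: d²=18 ≤ ρ²=49; F_rep = 39·(-3,-3)/18² = (-0.3611,-0.3611)
o2: d²=173 > ρ²=49 → inactive
o3: d²=45 ≤ ρ²=49; F_rep = 39·(-3,-6)/45² = (-0.0578,-0.1156)
o4: d²=10 ≤ ρ²=49; F_rep = 39·(-1,-3)/10² = (-0.3900,-1.1700)
F = F_att + ΣF_rep = (0.4411,7.1033)
p' = p + 1/4·F = (-9.8897,-7.2242)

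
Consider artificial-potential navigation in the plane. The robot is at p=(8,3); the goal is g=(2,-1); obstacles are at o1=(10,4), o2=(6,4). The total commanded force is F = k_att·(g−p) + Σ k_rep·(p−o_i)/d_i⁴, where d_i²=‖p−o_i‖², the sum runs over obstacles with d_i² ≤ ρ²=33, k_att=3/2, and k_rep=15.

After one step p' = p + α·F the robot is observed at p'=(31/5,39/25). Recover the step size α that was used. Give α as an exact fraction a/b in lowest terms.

F_att = 3/2·(g−p) = 3/2·(-6,-4) = (-9.0000,-6.0000)
o1: d²=5 ≤ ρ²=33; F_rep = 15·(-2,-1)/5² = (-1.2000,-0.6000)
o2: d²=5 ≤ ρ²=33; F_rep = 15·(2,-1)/5² = (1.2000,-0.6000)
F = F_att + ΣF_rep = (-9.0000,-7.2000)
Δp = p'−p = (-1.8000,-1.4400); α = Δx/Fx = (-9/5) / (-9) = 1/5
check: Δy/Fy = (-36/25) / (-36/5) = 1/5 ✓

α = 1/5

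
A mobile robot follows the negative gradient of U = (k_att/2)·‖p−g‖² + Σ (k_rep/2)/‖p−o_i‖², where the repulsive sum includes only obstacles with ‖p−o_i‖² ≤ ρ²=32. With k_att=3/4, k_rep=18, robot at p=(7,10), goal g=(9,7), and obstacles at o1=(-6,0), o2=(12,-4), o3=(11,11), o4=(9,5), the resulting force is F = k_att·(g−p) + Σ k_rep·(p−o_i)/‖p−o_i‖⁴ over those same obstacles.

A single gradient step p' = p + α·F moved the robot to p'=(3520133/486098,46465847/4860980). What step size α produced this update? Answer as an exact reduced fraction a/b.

F_att = 3/4·(g−p) = 3/4·(2,-3) = (1.5000,-2.2500)
o1: d²=269 > ρ²=32 → inactive
o2: d²=221 > ρ²=32 → inactive
o3: d²=17 ≤ ρ²=32; F_rep = 18·(-4,-1)/17² = (-0.2491,-0.0623)
o4: d²=29 ≤ ρ²=32; F_rep = 18·(-2,5)/29² = (-0.0428,0.1070)
F = F_att + ΣF_rep = (1.2081,-2.2053)
Δp = p'−p = (0.2416,-0.4411); α = Δx/Fx = (117447/486098) / (587235/486098) = 1/5
check: Δy/Fy = (-2143953/4860980) / (-2143953/972196) = 1/5 ✓

α = 1/5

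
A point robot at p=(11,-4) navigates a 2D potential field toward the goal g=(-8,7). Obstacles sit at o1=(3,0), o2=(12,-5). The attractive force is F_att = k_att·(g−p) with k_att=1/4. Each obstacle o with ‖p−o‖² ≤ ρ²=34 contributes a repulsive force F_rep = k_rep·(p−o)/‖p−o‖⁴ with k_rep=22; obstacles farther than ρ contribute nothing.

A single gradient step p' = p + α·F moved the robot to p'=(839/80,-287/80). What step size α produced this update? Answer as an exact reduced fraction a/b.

α = 1/20

F_att = 1/4·(g−p) = 1/4·(-19,11) = (-4.7500,2.7500)
o1: d²=80 > ρ²=34 → inactive
o2: d²=2 ≤ ρ²=34; F_rep = 22·(-1,1)/2² = (-5.5000,5.5000)
F = F_att + ΣF_rep = (-10.2500,8.2500)
Δp = p'−p = (-0.5125,0.4125); α = Δx/Fx = (-41/80) / (-41/4) = 1/20
check: Δy/Fy = (33/80) / (33/4) = 1/20 ✓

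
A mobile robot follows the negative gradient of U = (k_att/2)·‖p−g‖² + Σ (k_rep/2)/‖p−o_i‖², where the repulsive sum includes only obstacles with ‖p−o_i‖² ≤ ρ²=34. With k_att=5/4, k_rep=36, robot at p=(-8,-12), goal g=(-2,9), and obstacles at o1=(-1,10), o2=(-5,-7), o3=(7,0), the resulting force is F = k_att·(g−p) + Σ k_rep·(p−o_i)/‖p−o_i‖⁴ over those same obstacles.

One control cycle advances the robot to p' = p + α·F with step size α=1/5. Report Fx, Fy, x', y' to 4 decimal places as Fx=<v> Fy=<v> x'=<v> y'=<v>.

F_att = 5/4·(g−p) = 5/4·(6,21) = (7.5000,26.2500)
o1: d²=533 > ρ²=34 → inactive
o2: d²=34 ≤ ρ²=34; F_rep = 36·(-3,-5)/34² = (-0.0934,-0.1557)
o3: d²=369 > ρ²=34 → inactive
F = F_att + ΣF_rep = (7.4066,26.0943)
p' = p + 1/5·F = (-6.5187,-6.7811)

Fx=7.4066 Fy=26.0943 x'=-6.5187 y'=-6.7811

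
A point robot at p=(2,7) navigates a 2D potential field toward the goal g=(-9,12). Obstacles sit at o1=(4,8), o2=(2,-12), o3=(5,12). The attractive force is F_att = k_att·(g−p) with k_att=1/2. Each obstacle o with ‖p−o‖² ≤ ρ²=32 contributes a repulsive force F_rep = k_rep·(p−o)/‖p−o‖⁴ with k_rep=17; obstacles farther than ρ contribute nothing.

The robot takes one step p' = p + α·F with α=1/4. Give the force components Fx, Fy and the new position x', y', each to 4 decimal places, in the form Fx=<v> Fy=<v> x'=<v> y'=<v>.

Fx=-6.8600 Fy=1.8200 x'=0.2850 y'=7.4550

F_att = 1/2·(g−p) = 1/2·(-11,5) = (-5.5000,2.5000)
o1: d²=5 ≤ ρ²=32; F_rep = 17·(-2,-1)/5² = (-1.3600,-0.6800)
o2: d²=361 > ρ²=32 → inactive
o3: d²=34 > ρ²=32 → inactive
F = F_att + ΣF_rep = (-6.8600,1.8200)
p' = p + 1/4·F = (0.2850,7.4550)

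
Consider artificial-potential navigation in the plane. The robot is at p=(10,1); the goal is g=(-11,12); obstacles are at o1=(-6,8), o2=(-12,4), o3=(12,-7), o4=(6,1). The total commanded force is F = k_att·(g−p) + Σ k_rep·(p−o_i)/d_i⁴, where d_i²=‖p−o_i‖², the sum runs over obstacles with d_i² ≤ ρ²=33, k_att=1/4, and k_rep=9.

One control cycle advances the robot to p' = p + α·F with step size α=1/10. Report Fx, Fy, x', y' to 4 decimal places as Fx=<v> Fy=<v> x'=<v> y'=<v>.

F_att = 1/4·(g−p) = 1/4·(-21,11) = (-5.2500,2.7500)
o1: d²=305 > ρ²=33 → inactive
o2: d²=493 > ρ²=33 → inactive
o3: d²=68 > ρ²=33 → inactive
o4: d²=16 ≤ ρ²=33; F_rep = 9·(4,0)/16² = (0.1406,0.0000)
F = F_att + ΣF_rep = (-5.1094,2.7500)
p' = p + 1/10·F = (9.4891,1.2750)

Fx=-5.1094 Fy=2.7500 x'=9.4891 y'=1.2750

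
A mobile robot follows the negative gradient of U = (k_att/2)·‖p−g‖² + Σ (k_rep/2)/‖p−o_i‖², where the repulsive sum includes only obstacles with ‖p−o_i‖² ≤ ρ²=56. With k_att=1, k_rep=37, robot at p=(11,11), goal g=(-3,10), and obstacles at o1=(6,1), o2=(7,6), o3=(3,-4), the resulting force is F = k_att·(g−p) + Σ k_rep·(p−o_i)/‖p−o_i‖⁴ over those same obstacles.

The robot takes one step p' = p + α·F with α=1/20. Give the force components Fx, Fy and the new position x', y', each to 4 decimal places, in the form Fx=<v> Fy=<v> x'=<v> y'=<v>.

F_att = 1·(g−p) = 1·(-14,-1) = (-14.0000,-1.0000)
o1: d²=125 > ρ²=56 → inactive
o2: d²=41 ≤ ρ²=56; F_rep = 37·(4,5)/41² = (0.0880,0.1101)
o3: d²=289 > ρ²=56 → inactive
F = F_att + ΣF_rep = (-13.9120,-0.8899)
p' = p + 1/20·F = (10.3044,10.9555)

Fx=-13.9120 Fy=-0.8899 x'=10.3044 y'=10.9555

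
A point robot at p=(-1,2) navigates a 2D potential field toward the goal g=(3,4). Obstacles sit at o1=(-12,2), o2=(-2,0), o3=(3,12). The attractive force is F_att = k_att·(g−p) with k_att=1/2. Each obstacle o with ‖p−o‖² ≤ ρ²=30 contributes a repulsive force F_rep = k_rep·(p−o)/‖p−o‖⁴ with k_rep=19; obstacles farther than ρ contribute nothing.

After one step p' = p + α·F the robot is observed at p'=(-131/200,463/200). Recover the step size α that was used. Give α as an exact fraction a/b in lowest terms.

α = 1/8

F_att = 1/2·(g−p) = 1/2·(4,2) = (2.0000,1.0000)
o1: d²=121 > ρ²=30 → inactive
o2: d²=5 ≤ ρ²=30; F_rep = 19·(1,2)/5² = (0.7600,1.5200)
o3: d²=116 > ρ²=30 → inactive
F = F_att + ΣF_rep = (2.7600,2.5200)
Δp = p'−p = (0.3450,0.3150); α = Δx/Fx = (69/200) / (69/25) = 1/8
check: Δy/Fy = (63/200) / (63/25) = 1/8 ✓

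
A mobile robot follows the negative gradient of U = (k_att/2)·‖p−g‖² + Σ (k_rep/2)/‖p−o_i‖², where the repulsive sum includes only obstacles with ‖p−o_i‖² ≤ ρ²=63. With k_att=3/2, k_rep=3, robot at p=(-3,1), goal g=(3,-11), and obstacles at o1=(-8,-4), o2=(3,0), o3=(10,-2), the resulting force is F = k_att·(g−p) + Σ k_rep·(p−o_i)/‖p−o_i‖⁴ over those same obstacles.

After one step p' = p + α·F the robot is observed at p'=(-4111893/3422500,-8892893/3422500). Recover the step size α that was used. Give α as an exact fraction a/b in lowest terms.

α = 1/5

F_att = 3/2·(g−p) = 3/2·(6,-12) = (9.0000,-18.0000)
o1: d²=50 ≤ ρ²=63; F_rep = 3·(5,5)/50² = (0.0060,0.0060)
o2: d²=37 ≤ ρ²=63; F_rep = 3·(-6,1)/37² = (-0.0131,0.0022)
o3: d²=178 > ρ²=63 → inactive
F = F_att + ΣF_rep = (8.9929,-17.9918)
Δp = p'−p = (1.7986,-3.5984); α = Δx/Fx = (6155607/3422500) / (6155607/684500) = 1/5
check: Δy/Fy = (-12315393/3422500) / (-12315393/684500) = 1/5 ✓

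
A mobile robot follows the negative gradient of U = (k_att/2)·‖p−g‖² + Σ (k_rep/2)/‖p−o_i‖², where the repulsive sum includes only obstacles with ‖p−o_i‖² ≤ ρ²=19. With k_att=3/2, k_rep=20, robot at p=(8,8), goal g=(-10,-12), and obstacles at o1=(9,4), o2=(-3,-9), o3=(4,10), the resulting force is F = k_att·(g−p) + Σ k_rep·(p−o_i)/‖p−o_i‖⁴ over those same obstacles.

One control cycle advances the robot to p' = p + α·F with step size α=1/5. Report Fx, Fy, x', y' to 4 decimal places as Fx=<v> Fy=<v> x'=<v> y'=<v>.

F_att = 3/2·(g−p) = 3/2·(-18,-20) = (-27.0000,-30.0000)
o1: d²=17 ≤ ρ²=19; F_rep = 20·(-1,4)/17² = (-0.0692,0.2768)
o2: d²=410 > ρ²=19 → inactive
o3: d²=20 > ρ²=19 → inactive
F = F_att + ΣF_rep = (-27.0692,-29.7232)
p' = p + 1/5·F = (2.5862,2.0554)

Fx=-27.0692 Fy=-29.7232 x'=2.5862 y'=2.0554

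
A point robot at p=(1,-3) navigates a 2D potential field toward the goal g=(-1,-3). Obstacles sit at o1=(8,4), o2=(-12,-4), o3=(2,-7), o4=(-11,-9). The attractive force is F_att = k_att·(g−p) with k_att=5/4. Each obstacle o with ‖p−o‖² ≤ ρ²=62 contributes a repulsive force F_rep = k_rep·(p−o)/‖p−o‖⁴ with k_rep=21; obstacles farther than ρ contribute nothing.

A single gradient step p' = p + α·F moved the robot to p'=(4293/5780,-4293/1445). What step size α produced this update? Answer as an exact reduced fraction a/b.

F_att = 5/4·(g−p) = 5/4·(-2,0) = (-2.5000,0.0000)
o1: d²=98 > ρ²=62 → inactive
o2: d²=170 > ρ²=62 → inactive
o3: d²=17 ≤ ρ²=62; F_rep = 21·(-1,4)/17² = (-0.0727,0.2907)
o4: d²=180 > ρ²=62 → inactive
F = F_att + ΣF_rep = (-2.5727,0.2907)
Δp = p'−p = (-0.2573,0.0291); α = Δx/Fx = (-1487/5780) / (-1487/578) = 1/10
check: Δy/Fy = (42/1445) / (84/289) = 1/10 ✓

α = 1/10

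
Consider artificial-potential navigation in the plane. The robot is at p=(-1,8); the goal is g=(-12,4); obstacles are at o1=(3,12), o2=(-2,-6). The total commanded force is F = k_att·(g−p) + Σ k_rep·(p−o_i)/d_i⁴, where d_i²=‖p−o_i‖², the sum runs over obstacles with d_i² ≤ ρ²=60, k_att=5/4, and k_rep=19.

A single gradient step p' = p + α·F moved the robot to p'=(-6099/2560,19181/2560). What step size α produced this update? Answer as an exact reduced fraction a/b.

α = 1/10

F_att = 5/4·(g−p) = 5/4·(-11,-4) = (-13.7500,-5.0000)
o1: d²=32 ≤ ρ²=60; F_rep = 19·(-4,-4)/32² = (-0.0742,-0.0742)
o2: d²=197 > ρ²=60 → inactive
F = F_att + ΣF_rep = (-13.8242,-5.0742)
Δp = p'−p = (-1.3824,-0.5074); α = Δx/Fx = (-3539/2560) / (-3539/256) = 1/10
check: Δy/Fy = (-1299/2560) / (-1299/256) = 1/10 ✓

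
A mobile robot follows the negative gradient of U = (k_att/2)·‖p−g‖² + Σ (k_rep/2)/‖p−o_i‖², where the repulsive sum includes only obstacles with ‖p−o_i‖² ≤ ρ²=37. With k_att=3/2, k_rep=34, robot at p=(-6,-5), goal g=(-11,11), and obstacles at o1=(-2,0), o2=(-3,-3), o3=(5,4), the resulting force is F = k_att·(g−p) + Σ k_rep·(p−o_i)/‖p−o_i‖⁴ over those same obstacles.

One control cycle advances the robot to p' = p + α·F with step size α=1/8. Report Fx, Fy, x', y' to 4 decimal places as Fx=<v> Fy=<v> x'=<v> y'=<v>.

Fx=-8.1036 Fy=23.5976 x'=-7.0129 y'=-2.0503

F_att = 3/2·(g−p) = 3/2·(-5,16) = (-7.5000,24.0000)
o1: d²=41 > ρ²=37 → inactive
o2: d²=13 ≤ ρ²=37; F_rep = 34·(-3,-2)/13² = (-0.6036,-0.4024)
o3: d²=202 > ρ²=37 → inactive
F = F_att + ΣF_rep = (-8.1036,23.5976)
p' = p + 1/8·F = (-7.0129,-2.0503)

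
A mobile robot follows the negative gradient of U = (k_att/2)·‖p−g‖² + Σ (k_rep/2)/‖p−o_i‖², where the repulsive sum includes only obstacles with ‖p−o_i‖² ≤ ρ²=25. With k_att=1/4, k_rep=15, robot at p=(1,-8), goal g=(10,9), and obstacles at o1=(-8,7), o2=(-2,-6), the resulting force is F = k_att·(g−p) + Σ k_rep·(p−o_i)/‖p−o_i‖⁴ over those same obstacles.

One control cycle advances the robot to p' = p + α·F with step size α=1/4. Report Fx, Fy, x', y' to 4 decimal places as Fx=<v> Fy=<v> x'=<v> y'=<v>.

Fx=2.5163 Fy=4.0725 x'=1.6291 y'=-6.9819

F_att = 1/4·(g−p) = 1/4·(9,17) = (2.2500,4.2500)
o1: d²=306 > ρ²=25 → inactive
o2: d²=13 ≤ ρ²=25; F_rep = 15·(3,-2)/13² = (0.2663,-0.1775)
F = F_att + ΣF_rep = (2.5163,4.0725)
p' = p + 1/4·F = (1.6291,-6.9819)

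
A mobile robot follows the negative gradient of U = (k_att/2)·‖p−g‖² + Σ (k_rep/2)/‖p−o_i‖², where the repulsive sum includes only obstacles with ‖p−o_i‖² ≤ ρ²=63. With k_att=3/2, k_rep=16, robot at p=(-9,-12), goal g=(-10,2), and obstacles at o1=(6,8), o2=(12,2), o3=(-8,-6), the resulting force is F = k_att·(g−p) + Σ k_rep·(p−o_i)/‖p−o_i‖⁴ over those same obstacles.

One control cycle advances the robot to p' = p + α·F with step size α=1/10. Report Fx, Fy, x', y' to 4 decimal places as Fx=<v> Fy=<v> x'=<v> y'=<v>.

F_att = 3/2·(g−p) = 3/2·(-1,14) = (-1.5000,21.0000)
o1: d²=625 > ρ²=63 → inactive
o2: d²=637 > ρ²=63 → inactive
o3: d²=37 ≤ ρ²=63; F_rep = 16·(-1,-6)/37² = (-0.0117,-0.0701)
F = F_att + ΣF_rep = (-1.5117,20.9299)
p' = p + 1/10·F = (-9.1512,-9.9070)

Fx=-1.5117 Fy=20.9299 x'=-9.1512 y'=-9.9070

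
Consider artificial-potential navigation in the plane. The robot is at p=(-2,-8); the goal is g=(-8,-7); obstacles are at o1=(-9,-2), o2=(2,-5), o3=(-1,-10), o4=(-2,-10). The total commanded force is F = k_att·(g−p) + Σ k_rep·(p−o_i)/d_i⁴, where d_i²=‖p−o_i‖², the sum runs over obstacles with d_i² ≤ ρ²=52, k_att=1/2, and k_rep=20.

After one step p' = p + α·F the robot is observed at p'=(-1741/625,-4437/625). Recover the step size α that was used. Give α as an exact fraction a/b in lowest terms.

F_att = 1/2·(g−p) = 1/2·(-6,1) = (-3.0000,0.5000)
o1: d²=85 > ρ²=52 → inactive
o2: d²=25 ≤ ρ²=52; F_rep = 20·(-4,-3)/25² = (-0.1280,-0.0960)
o3: d²=5 ≤ ρ²=52; F_rep = 20·(-1,2)/5² = (-0.8000,1.6000)
o4: d²=4 ≤ ρ²=52; F_rep = 20·(0,2)/4² = (0.0000,2.5000)
F = F_att + ΣF_rep = (-3.9280,4.5040)
Δp = p'−p = (-0.7856,0.9008); α = Δx/Fx = (-491/625) / (-491/125) = 1/5
check: Δy/Fy = (563/625) / (563/125) = 1/5 ✓

α = 1/5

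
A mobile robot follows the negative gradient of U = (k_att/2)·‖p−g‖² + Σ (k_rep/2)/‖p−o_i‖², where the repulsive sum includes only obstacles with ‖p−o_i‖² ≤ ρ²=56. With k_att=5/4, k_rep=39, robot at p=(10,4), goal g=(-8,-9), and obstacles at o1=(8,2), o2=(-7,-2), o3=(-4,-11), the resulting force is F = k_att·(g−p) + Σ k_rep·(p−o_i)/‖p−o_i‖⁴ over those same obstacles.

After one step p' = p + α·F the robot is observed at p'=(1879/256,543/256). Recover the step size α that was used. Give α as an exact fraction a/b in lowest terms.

α = 1/8

F_att = 5/4·(g−p) = 5/4·(-18,-13) = (-22.5000,-16.2500)
o1: d²=8 ≤ ρ²=56; F_rep = 39·(2,2)/8² = (1.2188,1.2188)
o2: d²=325 > ρ²=56 → inactive
o3: d²=421 > ρ²=56 → inactive
F = F_att + ΣF_rep = (-21.2812,-15.0312)
Δp = p'−p = (-2.6602,-1.8789); α = Δx/Fx = (-681/256) / (-681/32) = 1/8
check: Δy/Fy = (-481/256) / (-481/32) = 1/8 ✓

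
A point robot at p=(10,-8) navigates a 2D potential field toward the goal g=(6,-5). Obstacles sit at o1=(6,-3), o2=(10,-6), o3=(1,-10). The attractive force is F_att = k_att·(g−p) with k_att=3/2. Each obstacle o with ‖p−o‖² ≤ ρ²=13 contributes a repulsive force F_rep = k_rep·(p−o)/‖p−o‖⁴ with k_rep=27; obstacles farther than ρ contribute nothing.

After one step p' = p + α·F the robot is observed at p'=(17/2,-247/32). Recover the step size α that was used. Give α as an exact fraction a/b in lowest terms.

α = 1/4

F_att = 3/2·(g−p) = 3/2·(-4,3) = (-6.0000,4.5000)
o1: d²=41 > ρ²=13 → inactive
o2: d²=4 ≤ ρ²=13; F_rep = 27·(0,-2)/4² = (0.0000,-3.3750)
o3: d²=85 > ρ²=13 → inactive
F = F_att + ΣF_rep = (-6.0000,1.1250)
Δp = p'−p = (-1.5000,0.2812); α = Δx/Fx = (-3/2) / (-6) = 1/4
check: Δy/Fy = (9/32) / (9/8) = 1/4 ✓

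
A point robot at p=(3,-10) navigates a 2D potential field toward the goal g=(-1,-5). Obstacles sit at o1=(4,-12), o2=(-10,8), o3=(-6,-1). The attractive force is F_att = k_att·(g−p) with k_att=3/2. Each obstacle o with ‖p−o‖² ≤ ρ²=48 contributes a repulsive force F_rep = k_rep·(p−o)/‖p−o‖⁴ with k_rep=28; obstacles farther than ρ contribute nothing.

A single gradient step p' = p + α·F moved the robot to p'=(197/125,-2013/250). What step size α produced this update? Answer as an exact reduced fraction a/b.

F_att = 3/2·(g−p) = 3/2·(-4,5) = (-6.0000,7.5000)
o1: d²=5 ≤ ρ²=48; F_rep = 28·(-1,2)/5² = (-1.1200,2.2400)
o2: d²=493 > ρ²=48 → inactive
o3: d²=162 > ρ²=48 → inactive
F = F_att + ΣF_rep = (-7.1200,9.7400)
Δp = p'−p = (-1.4240,1.9480); α = Δx/Fx = (-178/125) / (-178/25) = 1/5
check: Δy/Fy = (487/250) / (487/50) = 1/5 ✓

α = 1/5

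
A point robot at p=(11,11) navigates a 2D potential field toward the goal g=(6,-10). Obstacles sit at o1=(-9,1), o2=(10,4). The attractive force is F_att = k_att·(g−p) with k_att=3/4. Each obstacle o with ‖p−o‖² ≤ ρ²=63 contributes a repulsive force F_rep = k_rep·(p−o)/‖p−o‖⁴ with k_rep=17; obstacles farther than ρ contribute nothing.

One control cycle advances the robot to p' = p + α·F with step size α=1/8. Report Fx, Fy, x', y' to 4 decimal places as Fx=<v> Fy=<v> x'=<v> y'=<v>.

Fx=-3.7432 Fy=-15.7024 x'=10.5321 y'=9.0372

F_att = 3/4·(g−p) = 3/4·(-5,-21) = (-3.7500,-15.7500)
o1: d²=500 > ρ²=63 → inactive
o2: d²=50 ≤ ρ²=63; F_rep = 17·(1,7)/50² = (0.0068,0.0476)
F = F_att + ΣF_rep = (-3.7432,-15.7024)
p' = p + 1/8·F = (10.5321,9.0372)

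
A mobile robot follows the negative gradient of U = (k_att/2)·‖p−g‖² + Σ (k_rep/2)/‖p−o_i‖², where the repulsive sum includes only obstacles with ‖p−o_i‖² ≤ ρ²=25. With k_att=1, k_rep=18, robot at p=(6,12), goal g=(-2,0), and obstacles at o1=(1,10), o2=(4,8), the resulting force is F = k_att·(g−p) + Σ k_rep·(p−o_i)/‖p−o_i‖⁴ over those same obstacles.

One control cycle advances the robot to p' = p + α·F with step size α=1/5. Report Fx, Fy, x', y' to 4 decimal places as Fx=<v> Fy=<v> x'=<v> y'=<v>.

F_att = 1·(g−p) = 1·(-8,-12) = (-8.0000,-12.0000)
o1: d²=29 > ρ²=25 → inactive
o2: d²=20 ≤ ρ²=25; F_rep = 18·(2,4)/20² = (0.0900,0.1800)
F = F_att + ΣF_rep = (-7.9100,-11.8200)
p' = p + 1/5·F = (4.4180,9.6360)

Fx=-7.9100 Fy=-11.8200 x'=4.4180 y'=9.6360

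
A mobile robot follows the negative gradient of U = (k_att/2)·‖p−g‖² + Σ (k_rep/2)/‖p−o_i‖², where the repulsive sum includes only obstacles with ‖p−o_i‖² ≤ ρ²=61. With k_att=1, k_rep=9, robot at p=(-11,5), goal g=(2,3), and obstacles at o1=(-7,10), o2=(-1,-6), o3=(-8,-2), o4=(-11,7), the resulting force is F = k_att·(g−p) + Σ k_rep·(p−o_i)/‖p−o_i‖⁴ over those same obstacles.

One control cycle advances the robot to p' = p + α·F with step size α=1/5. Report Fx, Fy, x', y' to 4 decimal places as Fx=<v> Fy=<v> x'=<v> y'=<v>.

Fx=12.9706 Fy=-3.1330 x'=-8.4059 y'=4.3734

F_att = 1·(g−p) = 1·(13,-2) = (13.0000,-2.0000)
o1: d²=41 ≤ ρ²=61; F_rep = 9·(-4,-5)/41² = (-0.0214,-0.0268)
o2: d²=221 > ρ²=61 → inactive
o3: d²=58 ≤ ρ²=61; F_rep = 9·(-3,7)/58² = (-0.0080,0.0187)
o4: d²=4 ≤ ρ²=61; F_rep = 9·(0,-2)/4² = (0.0000,-1.1250)
F = F_att + ΣF_rep = (12.9706,-3.1330)
p' = p + 1/5·F = (-8.4059,4.3734)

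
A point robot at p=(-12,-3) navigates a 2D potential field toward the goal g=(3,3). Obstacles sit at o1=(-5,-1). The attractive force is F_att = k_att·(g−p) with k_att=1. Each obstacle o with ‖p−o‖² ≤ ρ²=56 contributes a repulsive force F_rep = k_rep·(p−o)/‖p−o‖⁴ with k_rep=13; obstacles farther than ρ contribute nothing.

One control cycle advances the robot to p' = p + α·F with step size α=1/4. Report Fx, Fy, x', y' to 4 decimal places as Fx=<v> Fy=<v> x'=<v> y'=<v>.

F_att = 1·(g−p) = 1·(15,6) = (15.0000,6.0000)
o1: d²=53 ≤ ρ²=56; F_rep = 13·(-7,-2)/53² = (-0.0324,-0.0093)
F = F_att + ΣF_rep = (14.9676,5.9907)
p' = p + 1/4·F = (-8.2581,-1.5023)

Fx=14.9676 Fy=5.9907 x'=-8.2581 y'=-1.5023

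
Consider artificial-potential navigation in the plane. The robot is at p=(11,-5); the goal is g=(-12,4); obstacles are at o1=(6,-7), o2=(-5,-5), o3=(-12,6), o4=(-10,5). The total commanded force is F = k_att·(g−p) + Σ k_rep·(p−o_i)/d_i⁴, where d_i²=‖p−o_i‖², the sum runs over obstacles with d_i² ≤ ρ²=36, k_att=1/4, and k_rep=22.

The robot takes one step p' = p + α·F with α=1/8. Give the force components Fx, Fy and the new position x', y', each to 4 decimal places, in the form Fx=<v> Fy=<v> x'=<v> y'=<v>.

Fx=-5.6192 Fy=2.3023 x'=10.2976 y'=-4.7122

F_att = 1/4·(g−p) = 1/4·(-23,9) = (-5.7500,2.2500)
o1: d²=29 ≤ ρ²=36; F_rep = 22·(5,2)/29² = (0.1308,0.0523)
o2: d²=256 > ρ²=36 → inactive
o3: d²=650 > ρ²=36 → inactive
o4: d²=541 > ρ²=36 → inactive
F = F_att + ΣF_rep = (-5.6192,2.3023)
p' = p + 1/8·F = (10.2976,-4.7122)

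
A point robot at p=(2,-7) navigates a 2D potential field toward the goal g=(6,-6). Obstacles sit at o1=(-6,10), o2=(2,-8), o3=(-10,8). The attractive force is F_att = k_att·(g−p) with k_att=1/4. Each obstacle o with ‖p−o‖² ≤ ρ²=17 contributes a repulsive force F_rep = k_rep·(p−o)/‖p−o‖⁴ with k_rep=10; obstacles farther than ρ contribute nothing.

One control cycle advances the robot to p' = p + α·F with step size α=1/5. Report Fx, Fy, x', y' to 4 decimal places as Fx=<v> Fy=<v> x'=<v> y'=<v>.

Fx=1.0000 Fy=10.2500 x'=2.2000 y'=-4.9500

F_att = 1/4·(g−p) = 1/4·(4,1) = (1.0000,0.2500)
o1: d²=353 > ρ²=17 → inactive
o2: d²=1 ≤ ρ²=17; F_rep = 10·(0,1)/1² = (0.0000,10.0000)
o3: d²=369 > ρ²=17 → inactive
F = F_att + ΣF_rep = (1.0000,10.2500)
p' = p + 1/5·F = (2.2000,-4.9500)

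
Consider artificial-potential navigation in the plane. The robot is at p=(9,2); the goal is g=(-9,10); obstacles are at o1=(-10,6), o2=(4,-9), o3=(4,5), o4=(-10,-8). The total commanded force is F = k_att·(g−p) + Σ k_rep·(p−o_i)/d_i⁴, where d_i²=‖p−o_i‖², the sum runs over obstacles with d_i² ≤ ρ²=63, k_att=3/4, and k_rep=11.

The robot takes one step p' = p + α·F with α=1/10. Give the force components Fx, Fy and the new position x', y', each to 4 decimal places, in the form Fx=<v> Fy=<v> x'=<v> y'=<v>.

Fx=-13.4524 Fy=5.9715 x'=7.6548 y'=2.5971

F_att = 3/4·(g−p) = 3/4·(-18,8) = (-13.5000,6.0000)
o1: d²=377 > ρ²=63 → inactive
o2: d²=146 > ρ²=63 → inactive
o3: d²=34 ≤ ρ²=63; F_rep = 11·(5,-3)/34² = (0.0476,-0.0285)
o4: d²=461 > ρ²=63 → inactive
F = F_att + ΣF_rep = (-13.4524,5.9715)
p' = p + 1/10·F = (7.6548,2.5971)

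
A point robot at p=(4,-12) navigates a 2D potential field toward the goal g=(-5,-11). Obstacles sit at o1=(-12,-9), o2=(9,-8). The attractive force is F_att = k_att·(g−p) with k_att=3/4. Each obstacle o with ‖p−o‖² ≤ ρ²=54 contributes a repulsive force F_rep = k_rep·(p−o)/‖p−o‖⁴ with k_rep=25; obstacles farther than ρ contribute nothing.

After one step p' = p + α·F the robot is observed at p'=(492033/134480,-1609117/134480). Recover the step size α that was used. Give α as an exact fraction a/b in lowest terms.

α = 1/20

F_att = 3/4·(g−p) = 3/4·(-9,1) = (-6.7500,0.7500)
o1: d²=265 > ρ²=54 → inactive
o2: d²=41 ≤ ρ²=54; F_rep = 25·(-5,-4)/41² = (-0.0744,-0.0595)
F = F_att + ΣF_rep = (-6.8244,0.6905)
Δp = p'−p = (-0.3412,0.0345); α = Δx/Fx = (-45887/134480) / (-45887/6724) = 1/20
check: Δy/Fy = (4643/134480) / (4643/6724) = 1/20 ✓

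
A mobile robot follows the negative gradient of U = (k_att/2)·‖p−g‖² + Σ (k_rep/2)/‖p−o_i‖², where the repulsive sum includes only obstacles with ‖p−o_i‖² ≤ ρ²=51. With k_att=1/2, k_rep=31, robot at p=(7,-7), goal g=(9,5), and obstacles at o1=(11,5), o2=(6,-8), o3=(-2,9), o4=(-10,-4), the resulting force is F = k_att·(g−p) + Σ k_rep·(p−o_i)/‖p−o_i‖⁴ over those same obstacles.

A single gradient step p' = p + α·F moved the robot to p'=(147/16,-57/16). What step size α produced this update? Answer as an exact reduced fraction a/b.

α = 1/4

F_att = 1/2·(g−p) = 1/2·(2,12) = (1.0000,6.0000)
o1: d²=160 > ρ²=51 → inactive
o2: d²=2 ≤ ρ²=51; F_rep = 31·(1,1)/2² = (7.7500,7.7500)
o3: d²=337 > ρ²=51 → inactive
o4: d²=298 > ρ²=51 → inactive
F = F_att + ΣF_rep = (8.7500,13.7500)
Δp = p'−p = (2.1875,3.4375); α = Δx/Fx = (35/16) / (35/4) = 1/4
check: Δy/Fy = (55/16) / (55/4) = 1/4 ✓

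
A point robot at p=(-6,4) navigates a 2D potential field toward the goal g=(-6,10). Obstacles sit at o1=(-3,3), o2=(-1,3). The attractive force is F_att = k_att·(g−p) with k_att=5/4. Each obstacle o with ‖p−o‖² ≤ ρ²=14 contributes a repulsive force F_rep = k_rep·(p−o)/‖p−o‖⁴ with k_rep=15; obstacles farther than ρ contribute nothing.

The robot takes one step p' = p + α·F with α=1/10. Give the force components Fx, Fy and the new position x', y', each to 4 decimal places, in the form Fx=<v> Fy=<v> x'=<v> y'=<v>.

Fx=-0.4500 Fy=7.6500 x'=-6.0450 y'=4.7650

F_att = 5/4·(g−p) = 5/4·(0,6) = (0.0000,7.5000)
o1: d²=10 ≤ ρ²=14; F_rep = 15·(-3,1)/10² = (-0.4500,0.1500)
o2: d²=26 > ρ²=14 → inactive
F = F_att + ΣF_rep = (-0.4500,7.6500)
p' = p + 1/10·F = (-6.0450,4.7650)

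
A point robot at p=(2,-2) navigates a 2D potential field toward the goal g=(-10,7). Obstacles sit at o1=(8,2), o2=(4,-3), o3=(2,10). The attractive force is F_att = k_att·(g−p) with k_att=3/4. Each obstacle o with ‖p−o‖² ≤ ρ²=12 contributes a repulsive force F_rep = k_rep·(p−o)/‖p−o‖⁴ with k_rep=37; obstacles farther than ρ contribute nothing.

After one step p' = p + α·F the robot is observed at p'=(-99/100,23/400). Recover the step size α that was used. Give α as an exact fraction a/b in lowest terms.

α = 1/4

F_att = 3/4·(g−p) = 3/4·(-12,9) = (-9.0000,6.7500)
o1: d²=52 > ρ²=12 → inactive
o2: d²=5 ≤ ρ²=12; F_rep = 37·(-2,1)/5² = (-2.9600,1.4800)
o3: d²=144 > ρ²=12 → inactive
F = F_att + ΣF_rep = (-11.9600,8.2300)
Δp = p'−p = (-2.9900,2.0575); α = Δx/Fx = (-299/100) / (-299/25) = 1/4
check: Δy/Fy = (823/400) / (823/100) = 1/4 ✓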